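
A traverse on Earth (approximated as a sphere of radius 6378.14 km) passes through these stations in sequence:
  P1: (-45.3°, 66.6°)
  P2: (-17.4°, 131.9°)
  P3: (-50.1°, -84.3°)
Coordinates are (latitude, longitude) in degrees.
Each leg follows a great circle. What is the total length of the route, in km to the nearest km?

18457 km

Leg P1→P2: central angle 1.0552 rad, distance 6730.4 km.
Leg P2→P3: central angle 1.8385 rad, distance 11726.3 km.
Total: 6730.4 + 11726.3 ≈ 18457 km.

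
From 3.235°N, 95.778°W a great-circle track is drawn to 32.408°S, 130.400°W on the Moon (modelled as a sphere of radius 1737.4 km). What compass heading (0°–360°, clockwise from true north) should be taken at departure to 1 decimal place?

Δλ = -34.622° = -0.6043 rad.
y = sin Δλ · cos φ₂ = (-0.5682)(0.8443) = -0.4797
x = cos φ₁ sin φ₂ − sin φ₁ cos φ₂ cos Δλ = (0.9984)(-0.5359) − (0.0564)(0.8443)(0.8229) = -0.5743
θ = atan2(y, x) = -140.13°; adding 360° gives 219.9°.

219.9°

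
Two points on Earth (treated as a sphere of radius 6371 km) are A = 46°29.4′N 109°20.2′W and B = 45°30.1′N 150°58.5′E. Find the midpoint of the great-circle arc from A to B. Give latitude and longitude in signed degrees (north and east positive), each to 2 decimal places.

58.08°, -159.79°

Central angle δ = 1.1195 rad. Interpolating on the sphere with fraction f = 0.5:
P = [sin((1−f)δ)·A + sin(fδ)·B] / sin δ = 0.5901·A + 0.5901·B in Cartesian coordinates,
giving P = (-0.4961, -0.1827, 0.8488), i.e. latitude 58.08°, longitude -159.79°.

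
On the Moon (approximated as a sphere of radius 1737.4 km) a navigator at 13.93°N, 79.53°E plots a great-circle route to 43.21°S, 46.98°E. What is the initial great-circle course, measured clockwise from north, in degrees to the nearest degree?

206°

Δλ = -32.550° = -0.5681 rad.
y = sin Δλ · cos φ₂ = (-0.5380)(0.7288) = -0.3921
x = cos φ₁ sin φ₂ − sin φ₁ cos φ₂ cos Δλ = (0.9706)(-0.6847) − (0.2407)(0.7288)(0.8429) = -0.8124
θ = atan2(y, x) = -154.23°; adding 360° gives 206°.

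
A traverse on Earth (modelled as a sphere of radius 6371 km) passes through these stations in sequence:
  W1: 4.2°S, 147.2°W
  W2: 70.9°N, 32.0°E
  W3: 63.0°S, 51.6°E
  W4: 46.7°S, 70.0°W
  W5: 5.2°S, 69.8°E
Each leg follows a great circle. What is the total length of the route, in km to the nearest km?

47365 km

Leg W1→W2: central angle 1.9774 rad, distance 12598.2 km.
Leg W2→W3: central angle 2.3490 rad, distance 14965.6 km.
Leg W3→W4: central angle 1.0641 rad, distance 6779.3 km.
Leg W4→W5: central angle 2.0440 rad, distance 13022.1 km.
Total: 12598.2 + 14965.6 + 6779.3 + 13022.1 ≈ 47365 km.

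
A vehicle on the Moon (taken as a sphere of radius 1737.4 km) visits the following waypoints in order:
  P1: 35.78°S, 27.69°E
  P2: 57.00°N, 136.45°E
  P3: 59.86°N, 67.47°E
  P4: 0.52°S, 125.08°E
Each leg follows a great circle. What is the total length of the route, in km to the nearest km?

7237 km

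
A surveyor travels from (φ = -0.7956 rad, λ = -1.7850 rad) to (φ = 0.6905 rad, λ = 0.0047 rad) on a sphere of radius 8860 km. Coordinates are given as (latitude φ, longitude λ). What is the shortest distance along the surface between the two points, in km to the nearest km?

With latitudes φ₁ = -45.585°, φ₂ = 39.563° and longitude difference Δλ = 102.542°:
Haversine: a = sin²(Δφ/2) + cos φ₁ cos φ₂ sin²(Δλ/2) = 0.4577 + (0.6999)(0.7709)(0.6086) = 0.78605.
Central angle c = 2·arcsin(√a) = 2.17987 rad.
Distance = R·c = 8860 × 2.1799 ≈ 19314 km.

19314 km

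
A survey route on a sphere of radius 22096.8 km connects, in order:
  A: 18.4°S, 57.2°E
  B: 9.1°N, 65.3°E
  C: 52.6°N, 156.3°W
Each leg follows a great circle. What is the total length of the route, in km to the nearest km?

53018 km

Leg A→B: central angle 0.4998 rad, distance 11044.7 km.
Leg B→C: central angle 1.8995 rad, distance 41973.3 km.
Total: 11044.7 + 41973.3 ≈ 53018 km.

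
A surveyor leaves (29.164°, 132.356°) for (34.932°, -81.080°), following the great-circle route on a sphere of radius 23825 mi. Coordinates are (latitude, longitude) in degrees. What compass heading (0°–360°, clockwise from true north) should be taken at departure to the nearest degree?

With φ₁ = 0.5090, φ₂ = 0.6097, Δλ = 2.5580 rad, the forward-azimuth formula gives
θ = atan2( sin Δλ cos φ₂ , cos φ₁ sin φ₂ − sin φ₁ cos φ₂ cos Δλ ) = atan2(0.4517, 0.8334) = 28.46°.
So the initial bearing is 28°.

28°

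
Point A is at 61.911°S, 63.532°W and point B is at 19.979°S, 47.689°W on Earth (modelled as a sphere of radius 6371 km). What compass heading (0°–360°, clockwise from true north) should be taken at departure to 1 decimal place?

Δλ = 15.843° = 0.2765 rad.
y = sin Δλ · cos φ₂ = (0.2730)(0.9398) = 0.2566
x = cos φ₁ sin φ₂ − sin φ₁ cos φ₂ cos Δλ = (0.4708)(-0.3417) − (-0.8822)(0.9398)(0.9620) = 0.6368
θ = atan2(y, x) = 21.95°, so the bearing is 21.9°.

21.9°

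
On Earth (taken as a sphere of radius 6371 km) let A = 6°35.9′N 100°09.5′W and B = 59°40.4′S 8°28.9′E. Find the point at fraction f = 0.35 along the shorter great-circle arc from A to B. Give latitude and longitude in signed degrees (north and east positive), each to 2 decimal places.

The central angle between A and B is δ = 1.8333 rad.
With f = 0.35, the slerp weights are sin((1−f)δ)/sin δ = 0.9619 and sin(fδ)/sin δ = 0.6198.
Weighted sum of the unit vectors: (0.9619)·(-0.1752,-0.9778,0.1149) + (0.6198)·(0.4994,0.0745,-0.8632) = (0.1410, -0.8944, -0.4244).
Converting back: φ = atan2(z, √(x²+y²)) = -25.11°, λ = atan2(y, x) = -81.04°.

-25.11°, -81.04°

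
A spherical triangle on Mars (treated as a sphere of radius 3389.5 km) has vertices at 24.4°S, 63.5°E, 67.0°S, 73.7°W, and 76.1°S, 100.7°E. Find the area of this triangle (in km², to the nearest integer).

3226930 km²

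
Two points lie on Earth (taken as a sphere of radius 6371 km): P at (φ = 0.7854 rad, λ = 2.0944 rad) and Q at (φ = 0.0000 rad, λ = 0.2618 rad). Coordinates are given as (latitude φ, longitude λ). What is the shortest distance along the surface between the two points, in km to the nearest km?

In radians: φ₁ = 0.7854, φ₂ = 0.0000, Δλ = -105.000° = -1.8326 rad.
cos c = sin φ₁ sin φ₂ + cos φ₁ cos φ₂ cos Δλ = (0.7071)(0.0000) + (0.7071)(1.0000)(-0.2588) = -0.18302,
so c = arccos(-0.18302) = 1.75485 rad.
Distance = R·c = 6371 × 1.7548 ≈ 11180 km.

11180 km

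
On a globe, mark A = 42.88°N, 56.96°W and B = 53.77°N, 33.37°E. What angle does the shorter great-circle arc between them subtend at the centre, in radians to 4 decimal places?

0.9927 rad

With latitudes φ₁ = 42.880°, φ₂ = 53.770° and longitude difference Δλ = 90.330°:
Haversine: a = sin²(Δφ/2) + cos φ₁ cos φ₂ sin²(Δλ/2) = 0.0090 + (0.7328)(0.5910)(0.5029) = 0.22680.
Central angle c = 2·arcsin(√a) = 0.99273 rad.
So the angular separation is 0.9927 rad.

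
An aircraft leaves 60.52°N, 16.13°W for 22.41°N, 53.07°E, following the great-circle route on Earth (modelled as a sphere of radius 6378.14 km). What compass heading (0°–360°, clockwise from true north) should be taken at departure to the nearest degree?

Δλ = 69.200° = 1.2078 rad.
y = sin Δλ · cos φ₂ = (0.9348)(0.9245) = 0.8642
x = cos φ₁ sin φ₂ − sin φ₁ cos φ₂ cos Δλ = (0.4921)(0.3812) − (0.8705)(0.9245)(0.3551) = -0.0982
θ = atan2(y, x) = 96.48°, so the bearing is 96°.

96°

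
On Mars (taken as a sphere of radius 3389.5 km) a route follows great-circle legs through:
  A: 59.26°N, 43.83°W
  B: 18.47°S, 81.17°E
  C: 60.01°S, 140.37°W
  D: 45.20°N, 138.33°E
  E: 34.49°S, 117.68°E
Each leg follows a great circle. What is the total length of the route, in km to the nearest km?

Leg A→B: central angle 2.1536 rad, distance 7299.7 km.
Leg B→C: central angle 1.6514 rad, distance 5597.3 km.
Leg C→D: central angle 2.1667 rad, distance 7344.2 km.
Leg D→E: central angle 1.4287 rad, distance 4842.4 km.
Total: 7299.7 + 5597.3 + 7344.2 + 4842.4 ≈ 25084 km.

25084 km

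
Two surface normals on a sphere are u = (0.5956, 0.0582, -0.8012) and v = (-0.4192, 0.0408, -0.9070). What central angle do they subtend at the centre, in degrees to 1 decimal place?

61.4°

u·v = 0.4794; |u| = 1.0000, |v| = 1.0000.
cos θ = (u·v)/(|u||v|) = 0.4794, so θ = 61.4°.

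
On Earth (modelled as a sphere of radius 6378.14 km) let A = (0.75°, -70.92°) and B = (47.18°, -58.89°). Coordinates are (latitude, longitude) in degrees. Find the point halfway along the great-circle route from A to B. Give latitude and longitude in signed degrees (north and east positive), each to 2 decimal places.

Central angle δ = 0.8308 rad. Interpolating on the sphere with fraction f = 0.5:
P = [sin((1−f)δ)·A + sin(fδ)·B] / sin δ = 0.5465·A + 0.5465·B in Cartesian coordinates,
giving P = (0.3705, -0.8344, 0.4080), i.e. latitude 24.08°, longitude -66.06°.

24.08°, -66.06°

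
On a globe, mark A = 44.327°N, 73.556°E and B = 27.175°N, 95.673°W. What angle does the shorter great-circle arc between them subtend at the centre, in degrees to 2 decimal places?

With latitudes φ₁ = 44.327°, φ₂ = 27.175° and longitude difference Δλ = -169.229°:
cos c = sin φ₁ sin φ₂ + cos φ₁ cos φ₂ cos Δλ = (0.6988)(0.4567) + (0.7154)(0.8896)(-0.9824) = -0.30606,
so c = arccos(-0.30606) = 1.88185 rad.
So the angular separation is 107.82°.

107.82°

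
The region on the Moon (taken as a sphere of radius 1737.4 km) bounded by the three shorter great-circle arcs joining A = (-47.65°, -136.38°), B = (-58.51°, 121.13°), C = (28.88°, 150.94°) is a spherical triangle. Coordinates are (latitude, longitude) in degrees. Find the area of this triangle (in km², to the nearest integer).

3260934 km²

Side lengths (central angles): a = 1.5858, b = 1.7531, c = 0.9835 rad; semiperimeter s = 2.1612.
By l'Huilier's theorem, tan(E/4) = √[tan(s/2) tan((s−a)/2) tan((s−b)/2) tan((s−c)/2)], giving spherical excess E = 1.0803 rad.
Area = E·R² = 1.0803 × (1737.4)² ≈ 3260934 km².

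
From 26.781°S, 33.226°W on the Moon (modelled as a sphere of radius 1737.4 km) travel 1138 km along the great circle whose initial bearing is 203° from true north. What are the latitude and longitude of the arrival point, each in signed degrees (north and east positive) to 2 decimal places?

-59.08°, -60.82°

Angular distance δ = d/R = 1138/1737.4 = 0.65500 rad; initial bearing θ = 3.5430 rad.
sin φ₂ = sin φ₁ cos δ + cos φ₁ sin δ cos θ = (-0.4506)(0.7930) + (0.8927)(0.6092)(-0.9205) = -0.8579, so φ₂ = -59.08°.
Δλ = atan2(sin θ sin δ cos φ₁, cos δ − sin φ₁ sin φ₂) = atan2(-0.2125, 0.4065) = -27.598°.
λ₂ = -33.226° − 27.598° = -60.82°.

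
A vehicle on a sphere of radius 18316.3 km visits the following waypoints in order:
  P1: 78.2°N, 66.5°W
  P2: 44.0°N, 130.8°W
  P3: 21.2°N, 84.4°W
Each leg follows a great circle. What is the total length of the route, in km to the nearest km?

Leg P1→P2: central angle 0.7321 rad, distance 13409.4 km.
Leg P2→P3: central angle 0.7760 rad, distance 14213.9 km.
Total: 13409.4 + 14213.9 ≈ 27623 km.

27623 km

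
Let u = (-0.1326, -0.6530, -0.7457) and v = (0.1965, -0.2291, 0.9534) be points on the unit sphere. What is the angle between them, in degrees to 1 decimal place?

u·v = -0.5874; |u| = 1.0000, |v| = 1.0000.
cos θ = (u·v)/(|u||v|) = -0.5874, so θ = 126.0°.

126.0°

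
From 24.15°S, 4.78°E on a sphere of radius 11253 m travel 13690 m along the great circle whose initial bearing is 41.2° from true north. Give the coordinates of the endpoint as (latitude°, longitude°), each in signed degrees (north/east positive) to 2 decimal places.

Angular distance δ = d/R = 13690/11253 = 1.21656 rad; initial bearing θ = 0.7191 rad.
sin φ₂ = sin φ₁ cos δ + cos φ₁ sin δ cos θ = (-0.4091)(0.3469) + (0.9125)(0.9379)(0.7524) = 0.5020, so φ₂ = 30.13°.
Δλ = atan2(sin θ sin δ cos φ₁, cos δ − sin φ₁ sin φ₂) = atan2(0.5637, 0.5523) = 45.588°.
λ₂ = 4.780° + 45.588° = 50.37°.

30.13°, 50.37°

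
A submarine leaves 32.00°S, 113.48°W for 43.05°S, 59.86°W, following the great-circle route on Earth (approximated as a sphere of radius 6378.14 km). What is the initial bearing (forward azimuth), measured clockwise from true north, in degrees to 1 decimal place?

With φ₁ = -0.5585, φ₂ = -0.7514, Δλ = 0.9358 rad, the forward-azimuth formula gives
θ = atan2( sin Δλ cos φ₂ , cos φ₁ sin φ₂ − sin φ₁ cos φ₂ cos Δλ ) = atan2(0.5883, -0.3492) = 120.69°.
So the initial bearing is 120.7°.

120.7°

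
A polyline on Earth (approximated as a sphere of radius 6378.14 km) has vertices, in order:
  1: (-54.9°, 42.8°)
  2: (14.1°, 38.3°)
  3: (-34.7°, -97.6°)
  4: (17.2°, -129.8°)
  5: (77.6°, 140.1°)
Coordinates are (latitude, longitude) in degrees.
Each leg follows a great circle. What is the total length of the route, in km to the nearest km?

37618 km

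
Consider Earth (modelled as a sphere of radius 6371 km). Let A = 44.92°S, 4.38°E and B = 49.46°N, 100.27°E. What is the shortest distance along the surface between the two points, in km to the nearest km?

With latitudes φ₁ = -44.920°, φ₂ = 49.460° and longitude difference Δλ = 95.890°:
Haversine: a = sin²(Δφ/2) + cos φ₁ cos φ₂ sin²(Δλ/2) = 0.5382 + (0.7081)(0.6500)(0.5513) = 0.79192.
Central angle c = 2·arcsin(√a) = 2.19425 rad.
Distance = R·c = 6371 × 2.1943 ≈ 13980 km.

13980 km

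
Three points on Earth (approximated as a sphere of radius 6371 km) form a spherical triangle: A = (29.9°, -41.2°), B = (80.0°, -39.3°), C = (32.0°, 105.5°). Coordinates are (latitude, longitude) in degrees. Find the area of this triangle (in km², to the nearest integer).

Side lengths (central angles): a = 1.1576, b = 1.9287, c = 0.8745 rad; semiperimeter s = 1.9804.
By l'Huilier's theorem, tan(E/4) = √[tan(s/2) tan((s−a)/2) tan((s−b)/2) tan((s−c)/2)], giving spherical excess E = 0.4107 rad.
Area = E·R² = 0.4107 × (6371)² ≈ 16669654 km².

16669654 km²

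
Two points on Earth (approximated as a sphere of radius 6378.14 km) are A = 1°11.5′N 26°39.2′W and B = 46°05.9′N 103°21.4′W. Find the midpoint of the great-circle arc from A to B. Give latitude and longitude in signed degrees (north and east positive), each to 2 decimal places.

Central angle δ = 1.3955 rad. Interpolating on the sphere with fraction f = 0.5:
P = [sin((1−f)δ)·A + sin(fδ)·B] / sin δ = 0.6525·A + 0.6525·B in Cartesian coordinates,
giving P = (0.4785, -0.7328, 0.4837), i.e. latitude 28.93°, longitude -56.86°.

28.93°, -56.86°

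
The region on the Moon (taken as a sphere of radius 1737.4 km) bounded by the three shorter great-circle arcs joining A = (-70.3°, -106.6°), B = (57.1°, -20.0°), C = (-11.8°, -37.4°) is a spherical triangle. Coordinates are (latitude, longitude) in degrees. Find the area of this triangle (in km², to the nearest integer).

Side lengths (central angles): a = 1.2285, b = 1.2559, c = 2.4649 rad; semiperimeter s = 2.4746.
By l'Huilier's theorem, tan(E/4) = √[tan(s/2) tan((s−a)/2) tan((s−b)/2) tan((s−c)/2)], giving spherical excess E = 0.3357 rad.
Area = E·R² = 0.3357 × (1737.4)² ≈ 1013212 km².

1013212 km²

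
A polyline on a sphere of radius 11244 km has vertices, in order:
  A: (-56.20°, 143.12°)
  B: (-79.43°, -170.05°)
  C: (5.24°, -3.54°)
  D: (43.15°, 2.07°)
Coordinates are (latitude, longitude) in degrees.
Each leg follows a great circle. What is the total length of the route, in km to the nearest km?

33613 km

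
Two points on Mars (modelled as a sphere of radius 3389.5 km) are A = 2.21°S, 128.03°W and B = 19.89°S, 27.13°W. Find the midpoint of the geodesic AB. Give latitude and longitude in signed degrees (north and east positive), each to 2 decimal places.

The central angle between A and B is δ = 1.7361 rad.
With f = 0.5, the slerp weights are sin((1−f)δ)/sin δ = 0.7736 and sin(fδ)/sin δ = 0.7736.
Weighted sum of the unit vectors: (0.7736)·(-0.6156,-0.7871,-0.0386) + (0.7736)·(0.8369,-0.4288,-0.3402) = (0.1712, -0.9407, -0.2930).
Converting back: φ = atan2(z, √(x²+y²)) = -17.04°, λ = atan2(y, x) = -79.69°.

-17.04°, -79.69°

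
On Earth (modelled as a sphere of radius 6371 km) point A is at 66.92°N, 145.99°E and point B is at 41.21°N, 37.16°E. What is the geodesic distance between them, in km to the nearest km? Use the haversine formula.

6591 km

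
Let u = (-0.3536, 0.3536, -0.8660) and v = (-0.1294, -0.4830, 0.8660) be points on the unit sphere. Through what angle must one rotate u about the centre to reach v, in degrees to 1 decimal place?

151.0°

u·v = -0.8750; |u| = 1.0000, |v| = 1.0000.
cos θ = (u·v)/(|u||v|) = -0.8750, so θ = 151.0°.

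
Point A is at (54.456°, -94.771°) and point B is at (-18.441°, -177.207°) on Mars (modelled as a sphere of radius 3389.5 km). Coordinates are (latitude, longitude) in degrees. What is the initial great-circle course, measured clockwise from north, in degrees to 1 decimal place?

253.1°

Δλ = -82.436° = -1.4388 rad.
y = sin Δλ · cos φ₂ = (-0.9913)(0.9486) = -0.9404
x = cos φ₁ sin φ₂ − sin φ₁ cos φ₂ cos Δλ = (0.5813)(-0.3163) − (0.8137)(0.9486)(0.1316) = -0.2855
θ = atan2(y, x) = -106.89°; adding 360° gives 253.1°.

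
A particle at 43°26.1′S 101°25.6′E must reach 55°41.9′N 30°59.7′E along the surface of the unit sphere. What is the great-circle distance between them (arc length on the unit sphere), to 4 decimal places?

Let φ₁ = -0.7581 rad, φ₂ = 0.9721 rad, and Δλ = -1.2293 rad.
Haversine: a = sin²(Δφ/2) + cos φ₁ cos φ₂ sin²(Δλ/2) = 0.5794 + (0.7262)(0.5636)(0.3325) = 0.71545.
Central angle c = 2·arcsin(√a) = 2.01628 rad.
On the unit sphere the arc length equals the central angle: 2.0163.

2.0163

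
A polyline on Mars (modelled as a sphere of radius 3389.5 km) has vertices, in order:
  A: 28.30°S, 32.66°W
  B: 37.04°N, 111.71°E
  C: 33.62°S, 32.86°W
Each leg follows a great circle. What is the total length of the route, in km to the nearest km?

Leg A→B: central angle 2.5999 rad, distance 8812.2 km.
Leg B→C: central angle 2.6365 rad, distance 8936.4 km.
Total: 8812.2 + 8936.4 ≈ 17749 km.

17749 km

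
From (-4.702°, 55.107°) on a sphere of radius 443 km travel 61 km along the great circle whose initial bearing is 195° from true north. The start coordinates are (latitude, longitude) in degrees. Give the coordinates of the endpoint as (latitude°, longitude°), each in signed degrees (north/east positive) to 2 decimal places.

-12.32°, 53.02°

Angular distance δ = d/R = 61/443 = 0.13770 rad; initial bearing θ = 3.4034 rad.
sin φ₂ = sin φ₁ cos δ + cos φ₁ sin δ cos θ = (-0.0820)(0.9905) + (0.9966)(0.1373)(-0.9659) = -0.2133, so φ₂ = -12.32°.
Δλ = atan2(sin θ sin δ cos φ₁, cos δ − sin φ₁ sin φ₂) = atan2(-0.0354, 0.9730) = -2.084°.
λ₂ = 55.107° − 2.084° = 53.02°.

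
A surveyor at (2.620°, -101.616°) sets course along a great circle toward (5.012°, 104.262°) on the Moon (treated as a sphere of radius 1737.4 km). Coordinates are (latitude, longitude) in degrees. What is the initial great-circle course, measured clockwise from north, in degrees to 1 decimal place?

With φ₁ = 0.0457, φ₂ = 0.0875, Δλ = -2.6899 rad, the forward-azimuth formula gives
θ = atan2( sin Δλ cos φ₂ , cos φ₁ sin φ₂ − sin φ₁ cos φ₂ cos Δλ ) = atan2(-0.4348, 0.1282) = -73.57°.
Adding 360° brings this into [0°, 360°): 286.4°.

286.4°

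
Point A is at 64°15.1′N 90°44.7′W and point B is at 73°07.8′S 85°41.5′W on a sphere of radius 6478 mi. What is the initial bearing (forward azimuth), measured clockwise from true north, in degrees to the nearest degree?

178°

With φ₁ = 1.1214, φ₂ = -1.2764, Δλ = 0.0882 rad, the forward-azimuth formula gives
θ = atan2( sin Δλ cos φ₂ , cos φ₁ sin φ₂ − sin φ₁ cos φ₂ cos Δλ ) = atan2(0.0256, -0.6761) = 177.83°.
So the initial bearing is 178°.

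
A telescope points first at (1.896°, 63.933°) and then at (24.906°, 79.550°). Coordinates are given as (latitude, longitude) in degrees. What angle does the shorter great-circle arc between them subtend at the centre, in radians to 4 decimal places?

With latitudes φ₁ = 1.896°, φ₂ = 24.906° and longitude difference Δλ = 15.617°:
Haversine: a = sin²(Δφ/2) + cos φ₁ cos φ₂ sin²(Δλ/2) = 0.0398 + (0.9995)(0.9070)(0.0185) = 0.05651.
Central angle c = 2·arcsin(√a) = 0.48005 rad.
So the angular separation is 0.4801 rad.

0.4801 rad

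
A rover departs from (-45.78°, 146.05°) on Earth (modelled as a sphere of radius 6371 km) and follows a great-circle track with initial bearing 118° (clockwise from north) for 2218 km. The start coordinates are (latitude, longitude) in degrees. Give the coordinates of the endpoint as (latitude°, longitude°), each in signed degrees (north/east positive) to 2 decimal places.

-51.76°, 175.17°

Angular distance δ = d/R = 2218/6371 = 0.34814 rad; initial bearing θ = 2.0595 rad.
sin φ₂ = sin φ₁ cos δ + cos φ₁ sin δ cos θ = (-0.7167)(0.9400) + (0.6974)(0.3411)(-0.4695) = -0.7854, so φ₂ = -51.76°.
Δλ = atan2(sin θ sin δ cos φ₁, cos δ − sin φ₁ sin φ₂) = atan2(0.2101, 0.3772) = 29.117°.
λ₂ = 146.050° + 29.117° = 175.17°.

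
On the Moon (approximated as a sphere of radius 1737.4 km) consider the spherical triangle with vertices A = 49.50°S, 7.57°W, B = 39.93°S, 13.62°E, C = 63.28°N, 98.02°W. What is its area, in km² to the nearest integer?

Side lengths (central angles): a = 2.3468, b = 2.3206, c = 0.3097 rad; semiperimeter s = 2.4886.
By l'Huilier's theorem, tan(E/4) = √[tan(s/2) tan((s−a)/2) tan((s−b)/2) tan((s−c)/2)], giving spherical excess E = 0.7272 rad.
Area = E·R² = 0.7272 × (1737.4)² ≈ 2195122 km².

2195122 km²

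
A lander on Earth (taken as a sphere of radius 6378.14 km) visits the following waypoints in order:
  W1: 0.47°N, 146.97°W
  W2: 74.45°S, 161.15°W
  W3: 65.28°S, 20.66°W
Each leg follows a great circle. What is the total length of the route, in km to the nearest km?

12618 km

Leg W1→W2: central angle 1.3161 rad, distance 8394.0 km.
Leg W2→W3: central angle 0.6622 rad, distance 4223.8 km.
Total: 8394.0 + 4223.8 ≈ 12618 km.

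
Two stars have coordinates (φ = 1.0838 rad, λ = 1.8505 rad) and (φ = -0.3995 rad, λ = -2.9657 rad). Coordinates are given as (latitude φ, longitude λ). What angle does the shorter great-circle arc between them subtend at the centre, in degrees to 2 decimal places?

107.40°

With latitudes φ₁ = 62.097°, φ₂ = -22.890° and longitude difference Δλ = 84.052°:
Haversine: a = sin²(Δφ/2) + cos φ₁ cos φ₂ sin²(Δλ/2) = 0.4563 + (0.4680)(0.9213)(0.4482) = 0.64953.
Central angle c = 2·arcsin(√a) = 1.87451 rad.
So the angular separation is 107.40°.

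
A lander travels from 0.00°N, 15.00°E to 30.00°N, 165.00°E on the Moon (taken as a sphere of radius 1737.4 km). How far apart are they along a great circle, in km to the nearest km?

Let φ₁ = 0.0000 rad, φ₂ = 0.5236 rad, and Δλ = 2.6180 rad.
cos c = sin φ₁ sin φ₂ + cos φ₁ cos φ₂ cos Δλ = (0.0000)(0.5000) + (1.0000)(0.8660)(-0.8660) = -0.75000,
so c = arccos(-0.75000) = 2.41886 rad.
Distance = R·c = 1737.4 × 2.4189 ≈ 4203 km.

4203 km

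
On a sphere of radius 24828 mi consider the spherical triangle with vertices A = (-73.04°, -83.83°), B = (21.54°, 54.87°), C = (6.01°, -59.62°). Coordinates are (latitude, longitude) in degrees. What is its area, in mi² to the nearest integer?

1533800828 mi²

Side lengths (central angles): a = 1.9231, b = 1.4056, c = 2.1592 rad; semiperimeter s = 2.7439.
By l'Huilier's theorem, tan(E/4) = √[tan(s/2) tan((s−a)/2) tan((s−b)/2) tan((s−c)/2)], giving spherical excess E = 2.4882 rad.
Area = E·R² = 2.4882 × (24828)² ≈ 1533800828 mi².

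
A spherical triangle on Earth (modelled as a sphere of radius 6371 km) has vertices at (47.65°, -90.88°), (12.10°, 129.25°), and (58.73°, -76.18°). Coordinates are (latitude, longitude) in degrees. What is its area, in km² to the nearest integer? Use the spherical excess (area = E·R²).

Side lengths (central angles): a = 1.8538, b = 0.2459, c = 1.9270 rad; semiperimeter s = 2.0133.
By l'Huilier's theorem, tan(E/4) = √[tan(s/2) tan((s−a)/2) tan((s−b)/2) tan((s−c)/2)], giving spherical excess E = 0.3256 rad.
Area = E·R² = 0.3256 × (6371)² ≈ 13214289 km².

13214289 km²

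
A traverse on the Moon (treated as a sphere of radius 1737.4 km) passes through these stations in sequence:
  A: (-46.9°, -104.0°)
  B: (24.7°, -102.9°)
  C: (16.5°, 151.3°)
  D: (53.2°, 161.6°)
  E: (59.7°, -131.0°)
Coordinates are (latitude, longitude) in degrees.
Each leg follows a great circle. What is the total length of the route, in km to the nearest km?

Leg A→B: central angle 1.2498 rad, distance 2171.4 km.
Leg B→C: central angle 1.6896 rad, distance 2935.5 km.
Leg C→D: central angle 0.6559 rad, distance 1139.5 km.
Leg D→E: central angle 0.6309 rad, distance 1096.1 km.
Total: 2171.4 + 2935.5 + 1139.5 + 1096.1 ≈ 7342 km.

7342 km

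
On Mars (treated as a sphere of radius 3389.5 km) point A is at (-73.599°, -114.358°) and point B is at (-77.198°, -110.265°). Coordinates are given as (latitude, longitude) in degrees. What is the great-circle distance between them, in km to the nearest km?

221 km

In radians: φ₁ = -1.2845, φ₂ = -1.3474, Δλ = 4.093° = 0.0714 rad.
Haversine: a = sin²(Δφ/2) + cos φ₁ cos φ₂ sin²(Δλ/2) = 0.0010 + (0.2824)(0.2216)(0.0013) = 0.00107.
Central angle c = 2·arcsin(√a) = 0.06531 rad.
Distance = R·c = 3389.5 × 0.0653 ≈ 221 km.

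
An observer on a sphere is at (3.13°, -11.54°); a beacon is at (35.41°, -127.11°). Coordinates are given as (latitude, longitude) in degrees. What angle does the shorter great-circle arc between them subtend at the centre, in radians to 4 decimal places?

1.8961 rad

In radians: φ₁ = 0.0546, φ₂ = 0.6180, Δλ = -115.570° = -2.0171 rad.
Haversine: a = sin²(Δφ/2) + cos φ₁ cos φ₂ sin²(Δλ/2) = 0.0773 + (0.9985)(0.8150)(0.7158) = 0.65981.
Central angle c = 2·arcsin(√a) = 1.89612 rad.
So the angular separation is 1.8961 rad.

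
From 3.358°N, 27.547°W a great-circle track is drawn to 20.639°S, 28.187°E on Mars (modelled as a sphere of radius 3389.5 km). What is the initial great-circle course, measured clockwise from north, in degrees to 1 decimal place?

116.3°

Δλ = 55.734° = 0.9727 rad.
y = sin Δλ · cos φ₂ = (0.8264)(0.9358) = 0.7734
x = cos φ₁ sin φ₂ − sin φ₁ cos φ₂ cos Δλ = (0.9983)(-0.3525) − (0.0586)(0.9358)(0.5630) = -0.3827
θ = atan2(y, x) = 116.33°, so the bearing is 116.3°.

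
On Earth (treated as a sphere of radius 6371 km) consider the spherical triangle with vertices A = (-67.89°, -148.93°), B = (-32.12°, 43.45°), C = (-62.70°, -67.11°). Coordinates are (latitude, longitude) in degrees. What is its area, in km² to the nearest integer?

Side lengths (central angles): a = 1.2281, b = 0.5589, c = 1.3886 rad; semiperimeter s = 1.5878.
By l'Huilier's theorem, tan(E/4) = √[tan(s/2) tan((s−a)/2) tan((s−b)/2) tan((s−c)/2)], giving spherical excess E = 0.4074 rad.
Area = E·R² = 0.4074 × (6371)² ≈ 16535937 km².

16535937 km²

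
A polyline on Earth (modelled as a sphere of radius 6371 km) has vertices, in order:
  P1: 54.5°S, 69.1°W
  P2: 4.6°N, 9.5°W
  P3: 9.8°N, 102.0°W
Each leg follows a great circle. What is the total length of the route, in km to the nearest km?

Leg P1→P2: central angle 1.3412 rad, distance 8544.6 km.
Leg P2→P3: central angle 1.6000 rad, distance 10193.6 km.
Total: 8544.6 + 10193.6 ≈ 18738 km.

18738 km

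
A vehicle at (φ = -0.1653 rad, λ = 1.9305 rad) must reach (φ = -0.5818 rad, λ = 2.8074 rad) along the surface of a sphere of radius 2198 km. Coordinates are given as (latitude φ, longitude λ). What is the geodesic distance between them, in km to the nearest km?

In radians: φ₁ = -0.1653, φ₂ = -0.5818, Δλ = 50.243° = 0.8769 rad.
Haversine: a = sin²(Δφ/2) + cos φ₁ cos φ₂ sin²(Δλ/2) = 0.0427 + (0.9864)(0.8355)(0.1802) = 0.19127.
Central angle c = 2·arcsin(√a) = 0.90529 rad.
Distance = R·c = 2198 × 0.9053 ≈ 1990 km.

1990 km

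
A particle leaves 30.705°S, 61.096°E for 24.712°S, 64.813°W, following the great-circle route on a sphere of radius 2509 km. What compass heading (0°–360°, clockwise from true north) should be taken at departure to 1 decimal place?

229.4°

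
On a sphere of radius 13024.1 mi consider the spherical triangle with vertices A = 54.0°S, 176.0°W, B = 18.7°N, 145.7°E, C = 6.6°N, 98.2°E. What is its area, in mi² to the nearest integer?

127188467 mi²

Side lengths (central angles): a = 0.8332, b = 1.6210, c = 1.3923 rad; semiperimeter s = 1.9233.
By l'Huilier's theorem, tan(E/4) = √[tan(s/2) tan((s−a)/2) tan((s−b)/2) tan((s−c)/2)], giving spherical excess E = 0.7498 rad.
Area = E·R² = 0.7498 × (13024.1)² ≈ 127188467 mi².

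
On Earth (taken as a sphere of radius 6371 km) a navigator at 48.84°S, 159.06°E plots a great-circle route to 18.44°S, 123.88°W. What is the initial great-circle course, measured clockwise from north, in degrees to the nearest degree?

93°

With φ₁ = -0.8524, φ₂ = -0.3218, Δλ = 1.3450 rad, the forward-azimuth formula gives
θ = atan2( sin Δλ cos φ₂ , cos φ₁ sin φ₂ − sin φ₁ cos φ₂ cos Δλ ) = atan2(0.9246, -0.0482) = 92.99°.
So the initial bearing is 93°.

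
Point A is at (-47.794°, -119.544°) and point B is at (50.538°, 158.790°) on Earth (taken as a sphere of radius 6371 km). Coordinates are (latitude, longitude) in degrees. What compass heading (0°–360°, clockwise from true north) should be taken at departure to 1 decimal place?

313.0°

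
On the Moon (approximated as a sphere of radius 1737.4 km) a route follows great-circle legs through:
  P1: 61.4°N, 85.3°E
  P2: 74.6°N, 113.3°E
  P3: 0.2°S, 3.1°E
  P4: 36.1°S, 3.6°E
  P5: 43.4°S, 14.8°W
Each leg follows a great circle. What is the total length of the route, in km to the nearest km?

Leg P1→P2: central angle 0.2884 rad, distance 501.1 km.
Leg P2→P3: central angle 1.6660 rad, distance 2894.5 km.
Leg P3→P4: central angle 0.6266 rad, distance 1088.7 km.
Leg P4→P5: central angle 0.2770 rad, distance 481.3 km.
Total: 501.1 + 2894.5 + 1088.7 + 481.3 ≈ 4966 km.

4966 km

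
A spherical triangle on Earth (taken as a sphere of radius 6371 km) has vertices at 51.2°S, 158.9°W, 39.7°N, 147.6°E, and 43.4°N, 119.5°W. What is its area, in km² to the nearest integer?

Side lengths (central angles): a = 1.1477, b = 1.7555, c = 1.7834 rad; semiperimeter s = 2.3433.
By l'Huilier's theorem, tan(E/4) = √[tan(s/2) tan((s−a)/2) tan((s−b)/2) tan((s−c)/2)], giving spherical excess E = 1.4344 rad.
Area = E·R² = 1.4344 × (6371)² ≈ 58221482 km².

58221482 km²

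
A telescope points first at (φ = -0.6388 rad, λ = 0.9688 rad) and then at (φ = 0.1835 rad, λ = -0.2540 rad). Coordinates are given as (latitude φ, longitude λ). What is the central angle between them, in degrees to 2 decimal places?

80.77°

Let φ₁ = -0.6388 rad, φ₂ = 0.1835 rad, and Δλ = -1.2228 rad.
cos c = sin φ₁ sin φ₂ + cos φ₁ cos φ₂ cos Δλ = (-0.5962)(0.1825) + (0.8028)(0.9832)(0.3410) = 0.16038,
so c = arccos(0.16038) = 1.40972 rad.
So the angular separation is 80.77°.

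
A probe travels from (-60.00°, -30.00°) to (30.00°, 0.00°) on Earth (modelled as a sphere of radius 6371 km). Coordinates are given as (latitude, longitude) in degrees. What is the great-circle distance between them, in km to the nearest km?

10377 km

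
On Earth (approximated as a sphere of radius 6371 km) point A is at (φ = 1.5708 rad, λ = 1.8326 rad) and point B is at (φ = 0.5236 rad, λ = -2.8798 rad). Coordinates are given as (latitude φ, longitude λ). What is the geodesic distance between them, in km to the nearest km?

6672 km

In radians: φ₁ = 1.5708, φ₂ = 0.5236, Δλ = 89.999° = 1.5708 rad.
Haversine: a = sin²(Δφ/2) + cos φ₁ cos φ₂ sin²(Δλ/2) = 0.2500 + (-0.0000)(0.8660)(0.5000) = 0.25000.
Central angle c = 2·arcsin(√a) = 1.04720 rad.
Distance = R·c = 6371 × 1.0472 ≈ 6672 km.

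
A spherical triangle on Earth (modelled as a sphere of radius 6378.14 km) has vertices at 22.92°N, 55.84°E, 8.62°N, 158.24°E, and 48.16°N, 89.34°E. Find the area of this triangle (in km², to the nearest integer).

14864162 km²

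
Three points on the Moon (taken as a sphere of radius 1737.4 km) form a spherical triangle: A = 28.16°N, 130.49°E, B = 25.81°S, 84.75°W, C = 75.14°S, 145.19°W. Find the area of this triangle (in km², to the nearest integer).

6389250 km²

Side lengths (central angles): a = 1.0066, b = 2.0195, c = 2.5939 rad; semiperimeter s = 2.8100.
By l'Huilier's theorem, tan(E/4) = √[tan(s/2) tan((s−a)/2) tan((s−b)/2) tan((s−c)/2)], giving spherical excess E = 2.1167 rad.
Area = E·R² = 2.1167 × (1737.4)² ≈ 6389250 km².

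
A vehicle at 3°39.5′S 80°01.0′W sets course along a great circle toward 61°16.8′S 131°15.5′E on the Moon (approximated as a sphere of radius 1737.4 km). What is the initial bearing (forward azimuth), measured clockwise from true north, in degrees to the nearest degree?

With φ₁ = -0.0638, φ₂ = -1.0695, Δλ = -2.5957 rad, the forward-azimuth formula gives
θ = atan2( sin Δλ cos φ₂ , cos φ₁ sin φ₂ − sin φ₁ cos φ₂ cos Δλ ) = atan2(-0.2495, -0.9014) = -164.53°.
Adding 360° brings this into [0°, 360°): 195°.

195°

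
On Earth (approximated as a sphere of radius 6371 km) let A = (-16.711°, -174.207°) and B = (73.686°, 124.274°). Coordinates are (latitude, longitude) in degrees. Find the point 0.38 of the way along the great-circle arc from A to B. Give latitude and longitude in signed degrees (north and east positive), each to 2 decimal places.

Central angle δ = 1.7190 rad. Interpolating on the sphere with fraction f = 0.38:
P = [sin((1−f)δ)·A + sin(fδ)·B] / sin δ = 0.8849·A + 0.6145·B in Cartesian coordinates,
giving P = (-0.9404, 0.0571, 0.3353), i.e. latitude 19.59°, longitude 176.53°.

19.59°, 176.53°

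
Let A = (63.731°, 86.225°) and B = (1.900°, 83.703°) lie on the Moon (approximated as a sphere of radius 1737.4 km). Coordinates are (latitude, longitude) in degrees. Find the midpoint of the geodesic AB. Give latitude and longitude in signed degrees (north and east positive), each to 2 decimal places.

32.82°, 84.48°

Central angle δ = 1.0796 rad. Interpolating on the sphere with fraction f = 0.5:
P = [sin((1−f)δ)·A + sin(fδ)·B] / sin δ = 0.5829·A + 0.5829·B in Cartesian coordinates,
giving P = (0.0809, 0.8365, 0.5420), i.e. latitude 32.82°, longitude 84.48°.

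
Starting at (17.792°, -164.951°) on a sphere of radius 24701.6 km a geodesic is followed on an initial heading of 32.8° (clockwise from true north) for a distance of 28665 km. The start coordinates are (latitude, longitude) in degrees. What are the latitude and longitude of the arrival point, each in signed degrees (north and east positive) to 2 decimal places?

58.85°, -91.15°

Angular distance δ = d/R = 28665/24701.6 = 1.16045 rad; initial bearing θ = 0.5725 rad.
sin φ₂ = sin φ₁ cos δ + cos φ₁ sin δ cos θ = (0.3056)(0.3989) + (0.9522)(0.9170)(0.8406) = 0.8558, so φ₂ = 58.85°.
Δλ = atan2(sin θ sin δ cos φ₁, cos δ − sin φ₁ sin φ₂) = atan2(0.4730, 0.1374) = 73.799°.
λ₂ = -164.951° + 73.799° = -91.15°.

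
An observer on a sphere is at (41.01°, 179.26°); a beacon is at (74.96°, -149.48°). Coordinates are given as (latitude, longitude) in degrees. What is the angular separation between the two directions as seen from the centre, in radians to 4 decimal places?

0.6417 rad

Let φ₁ = 0.7158 rad, φ₂ = 1.3083 rad, and Δλ = 0.5456 rad.
cos c = sin φ₁ sin φ₂ + cos φ₁ cos φ₂ cos Δλ = (0.6562)(0.9657) + (0.7546)(0.2595)(0.8548) = 0.80110,
so c = arccos(0.80110) = 0.64167 rad.
So the angular separation is 0.6417 rad.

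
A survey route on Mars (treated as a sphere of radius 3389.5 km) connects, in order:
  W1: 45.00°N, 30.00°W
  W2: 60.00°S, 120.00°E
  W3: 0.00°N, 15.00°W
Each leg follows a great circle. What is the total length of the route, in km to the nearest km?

Leg W1→W2: central angle 2.7352 rad, distance 9271.0 km.
Leg W2→W3: central angle 1.9322 rad, distance 6549.1 km.
Total: 9271.0 + 6549.1 ≈ 15820 km.

15820 km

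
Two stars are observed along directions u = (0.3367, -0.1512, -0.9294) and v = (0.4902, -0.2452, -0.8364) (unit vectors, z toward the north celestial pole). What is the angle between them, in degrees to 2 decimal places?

u·v = 0.9795; |u| = 1.0000, |v| = 1.0000.
cos θ = (u·v)/(|u||v|) = 0.9795, so θ = 11.63°.

11.63°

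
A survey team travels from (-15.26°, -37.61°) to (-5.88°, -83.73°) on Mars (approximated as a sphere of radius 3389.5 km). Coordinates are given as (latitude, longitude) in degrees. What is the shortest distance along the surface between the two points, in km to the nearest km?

With latitudes φ₁ = -15.260°, φ₂ = -5.880° and longitude difference Δλ = -46.120°:
Haversine: a = sin²(Δφ/2) + cos φ₁ cos φ₂ sin²(Δλ/2) = 0.0067 + (0.9647)(0.9947)(0.1534) = 0.15392.
Central angle c = 2·arcsin(√a) = 0.80632 rad.
Distance = R·c = 3389.5 × 0.8063 ≈ 2733 km.

2733 km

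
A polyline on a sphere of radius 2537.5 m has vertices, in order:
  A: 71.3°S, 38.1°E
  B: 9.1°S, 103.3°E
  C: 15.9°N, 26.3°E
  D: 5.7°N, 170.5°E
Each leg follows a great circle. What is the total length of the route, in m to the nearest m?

12944 m

Leg A→B: central angle 1.2843 rad, distance 3258.9 m.
Leg B→C: central angle 1.3997 rad, distance 3551.7 m.
Leg C→D: central angle 2.4173 rad, distance 6133.9 m.
Total: 3258.9 + 3551.7 + 6133.9 ≈ 12944 m.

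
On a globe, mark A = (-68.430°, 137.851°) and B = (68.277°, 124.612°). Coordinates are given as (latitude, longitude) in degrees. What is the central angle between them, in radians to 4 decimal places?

2.3913 rad

In radians: φ₁ = -1.1943, φ₂ = 1.1917, Δλ = -13.239° = -0.2311 rad.
Haversine: a = sin²(Δφ/2) + cos φ₁ cos φ₂ sin²(Δλ/2) = 0.8639 + (0.3676)(0.3701)(0.0133) = 0.86574.
Central angle c = 2·arcsin(√a) = 2.39128 rad.
So the angular separation is 2.3913 rad.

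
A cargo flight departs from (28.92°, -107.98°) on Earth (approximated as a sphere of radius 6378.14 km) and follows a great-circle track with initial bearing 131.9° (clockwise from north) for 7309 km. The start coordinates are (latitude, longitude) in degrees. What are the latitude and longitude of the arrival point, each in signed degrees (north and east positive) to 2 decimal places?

Angular distance δ = d/R = 7309/6378.14 = 1.14595 rad; initial bearing θ = 2.3021 rad.
sin φ₂ = sin φ₁ cos δ + cos φ₁ sin δ cos θ = (0.4836)(0.4122) + (0.8753)(0.9111)(-0.6678) = -0.3333, so φ₂ = -19.47°.
Δλ = atan2(sin θ sin δ cos φ₁, cos δ − sin φ₁ sin φ₂) = atan2(0.5936, 0.5733) = 45.993°.
λ₂ = -107.980° + 45.993° = -61.99°.

-19.47°, -61.99°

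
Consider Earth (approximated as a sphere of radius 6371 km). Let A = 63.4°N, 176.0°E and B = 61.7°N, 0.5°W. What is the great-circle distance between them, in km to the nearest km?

6102 km

Let φ₁ = 1.1065 rad, φ₂ = 1.0769 rad, and Δλ = -3.0805 rad.
cos c = sin φ₁ sin φ₂ + cos φ₁ cos φ₂ cos Δλ = (0.8942)(0.8805) + (0.4478)(0.4741)(-0.9981) = 0.57540,
so c = arccos(0.57540) = 0.95770 rad.
Distance = R·c = 6371 × 0.9577 ≈ 6102 km.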